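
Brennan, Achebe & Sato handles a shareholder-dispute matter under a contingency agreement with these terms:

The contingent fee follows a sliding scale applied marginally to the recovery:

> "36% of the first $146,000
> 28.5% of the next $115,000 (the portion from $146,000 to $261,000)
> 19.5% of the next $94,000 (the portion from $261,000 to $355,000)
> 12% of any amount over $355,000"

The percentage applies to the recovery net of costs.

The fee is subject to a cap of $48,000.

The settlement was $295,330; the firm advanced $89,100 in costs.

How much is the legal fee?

$48,000.00

Fee base (net of costs): $295,330 − $89,100 = $206,230
First $146,000 at 36% = $52,560.00
Remaining $60,230 at 28.5% = $17,165.55
Fee: $52,560.00 + $17,165.55 = $69,725.55
$69,725.55 exceeds the $48,000 cap, so the fee is capped at $48,000.00.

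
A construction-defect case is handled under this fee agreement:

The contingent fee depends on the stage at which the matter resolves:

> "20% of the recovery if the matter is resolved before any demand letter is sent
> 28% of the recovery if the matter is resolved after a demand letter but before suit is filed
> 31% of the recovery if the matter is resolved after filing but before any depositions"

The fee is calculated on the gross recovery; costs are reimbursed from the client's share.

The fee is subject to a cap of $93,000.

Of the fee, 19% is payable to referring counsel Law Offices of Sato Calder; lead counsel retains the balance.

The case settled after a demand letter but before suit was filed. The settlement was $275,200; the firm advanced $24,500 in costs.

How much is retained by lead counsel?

$62,415.36

Fee base is the gross recovery, $275,200; costs are reimbursed separately.
The matter settled after a demand letter but before suit was filed, so the 28% rate applies.
$275,200 × 28% = $77,056.00
$77,056.00 is under the $93,000 cap.
Referral share: 19% of $77,056.00 = $14,640.64; lead counsel retains $77,056.00 − $14,640.64 = $62,415.36.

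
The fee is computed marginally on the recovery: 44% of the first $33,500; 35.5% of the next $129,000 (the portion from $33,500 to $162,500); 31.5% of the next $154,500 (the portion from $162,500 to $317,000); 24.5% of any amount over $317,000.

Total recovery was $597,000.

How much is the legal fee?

First $33,500 at 44% = $14,740.00
Next $129,000 at 35.5% = $45,795.00
Next $154,500 at 31.5% = $48,667.50
Remaining $280,000 at 24.5% = $68,600.00
Fee: $14,740.00 + $45,795.00 + $48,667.50 + $68,600.00 = $177,802.50

$177,802.50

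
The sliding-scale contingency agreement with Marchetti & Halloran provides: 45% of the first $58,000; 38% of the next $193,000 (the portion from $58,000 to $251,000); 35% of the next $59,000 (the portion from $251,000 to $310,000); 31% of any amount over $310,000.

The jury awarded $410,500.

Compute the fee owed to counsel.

$151,245.00

First $58,000 at 45% = $26,100.00
Next $193,000 at 38% = $73,340.00
Next $59,000 at 35% = $20,650.00
Remaining $100,500 at 31% = $31,155.00
Fee: $26,100.00 + $73,340.00 + $20,650.00 + $31,155.00 = $151,245.00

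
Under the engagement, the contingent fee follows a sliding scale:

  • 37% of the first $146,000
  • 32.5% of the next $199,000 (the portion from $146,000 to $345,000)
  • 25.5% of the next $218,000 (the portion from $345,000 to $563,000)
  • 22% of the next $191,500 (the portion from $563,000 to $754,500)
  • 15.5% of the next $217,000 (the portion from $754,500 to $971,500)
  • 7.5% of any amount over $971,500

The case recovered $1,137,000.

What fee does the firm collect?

First $146,000 at 37% = $54,020.00
Next $199,000 at 32.5% = $64,675.00
Next $218,000 at 25.5% = $55,590.00
Next $191,500 at 22% = $42,130.00
Next $217,000 at 15.5% = $33,635.00
Remaining $165,500 at 7.5% = $12,412.50
Fee: $54,020.00 + $64,675.00 + $55,590.00 + $42,130.00 + $33,635.00 + $12,412.50 = $262,462.50

$262,462.50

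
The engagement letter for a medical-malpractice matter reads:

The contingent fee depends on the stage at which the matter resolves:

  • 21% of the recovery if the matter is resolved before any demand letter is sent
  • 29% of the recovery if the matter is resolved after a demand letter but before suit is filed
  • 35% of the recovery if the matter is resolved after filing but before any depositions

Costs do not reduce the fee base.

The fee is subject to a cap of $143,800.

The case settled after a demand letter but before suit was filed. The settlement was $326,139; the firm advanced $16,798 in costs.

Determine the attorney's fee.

$94,580.31

Fee base is the gross recovery, $326,139; costs are reimbursed separately.
The matter settled after a demand letter but before suit was filed, so the 29% rate applies.
$326,139 × 29% = $94,580.31
$94,580.31 is under the $143,800 cap.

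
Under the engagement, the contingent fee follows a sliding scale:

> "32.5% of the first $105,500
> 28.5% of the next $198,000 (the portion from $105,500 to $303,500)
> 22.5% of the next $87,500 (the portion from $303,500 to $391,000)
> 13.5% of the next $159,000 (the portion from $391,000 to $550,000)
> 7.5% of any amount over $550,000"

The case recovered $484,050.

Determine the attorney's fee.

First $105,500 at 32.5% = $34,287.50
Next $198,000 at 28.5% = $56,430.00
Next $87,500 at 22.5% = $19,687.50
Remaining $93,050 at 13.5% = $12,561.75
Fee: $34,287.50 + $56,430.00 + $19,687.50 + $12,561.75 = $122,966.75

$122,966.75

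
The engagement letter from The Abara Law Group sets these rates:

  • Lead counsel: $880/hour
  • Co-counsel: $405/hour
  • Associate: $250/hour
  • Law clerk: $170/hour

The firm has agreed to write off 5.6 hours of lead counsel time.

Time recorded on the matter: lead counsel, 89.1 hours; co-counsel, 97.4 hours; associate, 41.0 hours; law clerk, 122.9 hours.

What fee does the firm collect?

Lead counsel: 89.1 × $880 = $78,408.00
Co-counsel: 97.4 × $405 = $39,447.00
Associate: 41.0 × $250 = $10,250.00
Law clerk: 122.9 × $170 = $20,893.00
Subtotal: $148,998.00
Write-off: 5.6 × $880 = $4,928.00
Total: $148,998.00 − $4,928.00 = $144,070.00

$144,070.00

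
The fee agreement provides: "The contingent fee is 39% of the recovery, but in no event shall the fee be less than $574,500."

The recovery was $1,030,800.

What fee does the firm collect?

$574,500.00

39% of $1,030,800 = $402,012.00
That is below the $574,500 minimum, so the minimum applies.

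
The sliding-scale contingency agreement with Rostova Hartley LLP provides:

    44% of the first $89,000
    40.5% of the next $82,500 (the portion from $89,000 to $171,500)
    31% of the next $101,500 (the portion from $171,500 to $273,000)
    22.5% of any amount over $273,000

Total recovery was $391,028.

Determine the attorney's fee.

$130,593.80

First $89,000 at 44% = $39,160.00
Next $82,500 at 40.5% = $33,412.50
Next $101,500 at 31% = $31,465.00
Remaining $118,028 at 22.5% = $26,556.30
Fee: $39,160.00 + $33,412.50 + $31,465.00 + $26,556.30 = $130,593.80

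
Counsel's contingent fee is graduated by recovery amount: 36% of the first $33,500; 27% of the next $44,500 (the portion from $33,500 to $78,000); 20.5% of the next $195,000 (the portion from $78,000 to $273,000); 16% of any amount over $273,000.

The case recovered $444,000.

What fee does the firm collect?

$91,410.00

First $33,500 at 36% = $12,060.00
Next $44,500 at 27% = $12,015.00
Next $195,000 at 20.5% = $39,975.00
Remaining $171,000 at 16% = $27,360.00
Fee: $12,060.00 + $12,015.00 + $39,975.00 + $27,360.00 = $91,410.00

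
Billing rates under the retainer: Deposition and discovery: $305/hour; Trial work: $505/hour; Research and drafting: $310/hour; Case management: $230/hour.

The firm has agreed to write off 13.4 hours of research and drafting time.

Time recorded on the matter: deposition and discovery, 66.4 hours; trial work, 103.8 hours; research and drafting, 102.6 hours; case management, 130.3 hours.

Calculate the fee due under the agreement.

$130,292.00

Deposition and discovery: 66.4 × $305 = $20,252.00
Trial work: 103.8 × $505 = $52,419.00
Research and drafting: 102.6 × $310 = $31,806.00
Case management: 130.3 × $230 = $29,969.00
Subtotal: $134,446.00
Write-off: 13.4 × $310 = $4,154.00
Total: $134,446.00 − $4,154.00 = $130,292.00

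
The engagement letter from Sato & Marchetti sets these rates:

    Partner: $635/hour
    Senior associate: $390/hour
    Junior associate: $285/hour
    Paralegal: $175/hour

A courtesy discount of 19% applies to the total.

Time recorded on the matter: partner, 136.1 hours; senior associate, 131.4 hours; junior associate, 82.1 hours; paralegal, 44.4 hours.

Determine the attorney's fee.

$136,758.78

Partner: 136.1 × $635 = $86,423.50
Senior associate: 131.4 × $390 = $51,246.00
Junior associate: 82.1 × $285 = $23,398.50
Paralegal: 44.4 × $175 = $7,770.00
Subtotal: $168,838.00
Less 19% discount: −$32,079.22
Total: $168,838.00 − $32,079.22 = $136,758.78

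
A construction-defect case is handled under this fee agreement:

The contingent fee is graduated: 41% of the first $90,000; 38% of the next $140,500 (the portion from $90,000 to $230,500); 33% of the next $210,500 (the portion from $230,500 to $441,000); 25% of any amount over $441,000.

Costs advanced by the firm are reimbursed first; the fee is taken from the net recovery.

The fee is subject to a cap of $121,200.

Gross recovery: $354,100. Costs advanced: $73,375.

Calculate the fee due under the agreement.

Fee base (net of costs): $354,100 − $73,375 = $280,725
First $90,000 at 41% = $36,900.00
Next $140,500 at 38% = $53,390.00
Remaining $50,225 at 33% = $16,574.25
Fee: $36,900.00 + $53,390.00 + $16,574.25 = $106,864.25
$106,864.25 is under the $121,200 cap.

$106,864.25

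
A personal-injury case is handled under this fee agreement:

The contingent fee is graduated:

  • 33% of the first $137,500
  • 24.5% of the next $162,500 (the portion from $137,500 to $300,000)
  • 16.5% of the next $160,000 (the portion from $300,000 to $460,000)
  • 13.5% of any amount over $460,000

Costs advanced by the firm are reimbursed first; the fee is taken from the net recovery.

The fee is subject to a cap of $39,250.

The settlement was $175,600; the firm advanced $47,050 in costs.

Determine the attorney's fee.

$39,250.00

Fee base (net of costs): $175,600 − $47,050 = $128,550
First $128,550 at 33% = $42,421.50
$42,421.50 exceeds the $39,250 cap, so the fee is capped at $39,250.00.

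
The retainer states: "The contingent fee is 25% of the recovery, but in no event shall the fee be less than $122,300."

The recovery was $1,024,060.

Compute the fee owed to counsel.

25% of $1,024,060 = $256,015.00
That exceeds the $122,300 minimum.

$256,015.00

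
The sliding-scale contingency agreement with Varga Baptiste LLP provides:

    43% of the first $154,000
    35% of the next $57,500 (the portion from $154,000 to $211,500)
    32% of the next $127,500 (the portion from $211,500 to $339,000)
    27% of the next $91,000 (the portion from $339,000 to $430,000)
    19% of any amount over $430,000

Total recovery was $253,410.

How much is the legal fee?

First $154,000 at 43% = $66,220.00
Next $57,500 at 35% = $20,125.00
Remaining $41,910 at 32% = $13,411.20
Fee: $66,220.00 + $20,125.00 + $13,411.20 = $99,756.20

$99,756.20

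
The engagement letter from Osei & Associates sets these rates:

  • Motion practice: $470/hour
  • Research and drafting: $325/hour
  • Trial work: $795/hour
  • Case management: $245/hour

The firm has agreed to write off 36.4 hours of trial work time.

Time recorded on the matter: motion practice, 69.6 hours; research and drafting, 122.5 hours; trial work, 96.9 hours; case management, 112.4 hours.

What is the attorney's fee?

Motion practice: 69.6 × $470 = $32,712.00
Research and drafting: 122.5 × $325 = $39,812.50
Trial work: 96.9 × $795 = $77,035.50
Case management: 112.4 × $245 = $27,538.00
Subtotal: $177,098.00
Write-off: 36.4 × $795 = $28,938.00
Total: $177,098.00 − $28,938.00 = $148,160.00

$148,160.00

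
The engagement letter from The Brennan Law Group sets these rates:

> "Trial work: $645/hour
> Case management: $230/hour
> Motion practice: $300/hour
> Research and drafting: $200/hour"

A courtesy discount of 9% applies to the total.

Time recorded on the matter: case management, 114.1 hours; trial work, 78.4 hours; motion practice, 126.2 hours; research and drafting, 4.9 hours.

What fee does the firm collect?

Trial work: 78.4 × $645 = $50,568.00
Case management: 114.1 × $230 = $26,243.00
Motion practice: 126.2 × $300 = $37,860.00
Research and drafting: 4.9 × $200 = $980.00
Subtotal: $115,651.00
Less 9% discount: −$10,408.59
Total: $115,651.00 − $10,408.59 = $105,242.41

$105,242.41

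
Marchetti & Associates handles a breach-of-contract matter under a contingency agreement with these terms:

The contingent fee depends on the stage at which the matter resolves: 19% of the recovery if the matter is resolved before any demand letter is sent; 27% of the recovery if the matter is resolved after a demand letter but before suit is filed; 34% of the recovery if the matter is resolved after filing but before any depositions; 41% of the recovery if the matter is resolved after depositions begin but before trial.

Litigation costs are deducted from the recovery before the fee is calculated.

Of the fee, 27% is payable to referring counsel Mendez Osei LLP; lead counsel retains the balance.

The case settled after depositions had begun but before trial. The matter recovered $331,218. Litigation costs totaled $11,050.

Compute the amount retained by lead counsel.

Fee base (net of costs): $331,218 − $11,050 = $320,168
The matter settled after depositions had begun but before trial, so the 41% rate applies.
$320,168 × 41% = $131,268.88
Referral share: 27% of $131,268.88 = $35,442.60; lead counsel retains $131,268.88 − $35,442.60 = $95,826.28.

$95,826.28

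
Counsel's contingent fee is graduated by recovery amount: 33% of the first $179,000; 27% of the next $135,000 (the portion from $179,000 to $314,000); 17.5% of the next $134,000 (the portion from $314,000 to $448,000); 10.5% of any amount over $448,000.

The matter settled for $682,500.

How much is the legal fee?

First $179,000 at 33% = $59,070.00
Next $135,000 at 27% = $36,450.00
Next $134,000 at 17.5% = $23,450.00
Remaining $234,500 at 10.5% = $24,622.50
Fee: $59,070.00 + $36,450.00 + $23,450.00 + $24,622.50 = $143,592.50

$143,592.50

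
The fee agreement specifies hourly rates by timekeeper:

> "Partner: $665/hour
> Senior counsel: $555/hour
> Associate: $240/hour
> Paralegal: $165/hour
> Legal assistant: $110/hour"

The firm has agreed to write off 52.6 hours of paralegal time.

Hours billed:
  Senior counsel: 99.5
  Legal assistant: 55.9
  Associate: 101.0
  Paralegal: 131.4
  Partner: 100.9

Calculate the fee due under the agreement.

Partner: 100.9 × $665 = $67,098.50
Senior counsel: 99.5 × $555 = $55,222.50
Associate: 101.0 × $240 = $24,240.00
Paralegal: 131.4 × $165 = $21,681.00
Legal assistant: 55.9 × $110 = $6,149.00
Subtotal: $174,391.00
Write-off: 52.6 × $165 = $8,679.00
Total: $174,391.00 − $8,679.00 = $165,712.00

$165,712.00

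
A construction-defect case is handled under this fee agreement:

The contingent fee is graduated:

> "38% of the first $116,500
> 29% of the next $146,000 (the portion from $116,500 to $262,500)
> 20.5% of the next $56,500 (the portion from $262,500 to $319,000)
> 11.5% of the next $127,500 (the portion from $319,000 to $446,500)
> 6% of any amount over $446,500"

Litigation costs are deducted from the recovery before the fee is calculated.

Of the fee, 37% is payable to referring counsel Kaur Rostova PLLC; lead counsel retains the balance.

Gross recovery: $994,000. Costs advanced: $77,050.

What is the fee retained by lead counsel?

Fee base (net of costs): $994,000 − $77,050 = $916,950
First $116,500 at 38% = $44,270.00
Next $146,000 at 29% = $42,340.00
Next $56,500 at 20.5% = $11,582.50
Next $127,500 at 11.5% = $14,662.50
Remaining $470,450 at 6% = $28,227.00
Fee: $44,270.00 + $42,340.00 + $11,582.50 + $14,662.50 + $28,227.00 = $141,082.00
Referral share: 37% of $141,082.00 = $52,200.34; lead counsel retains $141,082.00 − $52,200.34 = $88,881.66.

$88,881.66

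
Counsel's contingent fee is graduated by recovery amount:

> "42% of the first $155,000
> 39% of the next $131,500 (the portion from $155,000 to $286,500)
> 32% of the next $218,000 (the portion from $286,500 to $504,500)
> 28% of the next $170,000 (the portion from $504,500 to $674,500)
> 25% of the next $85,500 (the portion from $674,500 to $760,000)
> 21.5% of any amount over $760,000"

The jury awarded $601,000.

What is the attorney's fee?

First $155,000 at 42% = $65,100.00
Next $131,500 at 39% = $51,285.00
Next $218,000 at 32% = $69,760.00
Remaining $96,500 at 28% = $27,020.00
Fee: $65,100.00 + $51,285.00 + $69,760.00 + $27,020.00 = $213,165.00

$213,165.00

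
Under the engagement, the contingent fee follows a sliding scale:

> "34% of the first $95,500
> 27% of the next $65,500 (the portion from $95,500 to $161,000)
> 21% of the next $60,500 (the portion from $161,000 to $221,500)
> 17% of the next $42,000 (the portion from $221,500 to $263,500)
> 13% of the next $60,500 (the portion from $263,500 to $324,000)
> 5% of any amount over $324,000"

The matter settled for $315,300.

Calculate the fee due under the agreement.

First $95,500 at 34% = $32,470.00
Next $65,500 at 27% = $17,685.00
Next $60,500 at 21% = $12,705.00
Next $42,000 at 17% = $7,140.00
Remaining $51,800 at 13% = $6,734.00
Fee: $32,470.00 + $17,685.00 + $12,705.00 + $7,140.00 + $6,734.00 = $76,734.00

$76,734.00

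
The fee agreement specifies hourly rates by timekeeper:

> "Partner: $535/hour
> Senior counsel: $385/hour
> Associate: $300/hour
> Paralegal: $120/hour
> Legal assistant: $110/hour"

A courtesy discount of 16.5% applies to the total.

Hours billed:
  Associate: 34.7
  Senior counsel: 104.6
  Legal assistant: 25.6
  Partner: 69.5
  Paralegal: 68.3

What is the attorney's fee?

$82,561.04

Partner: 69.5 × $535 = $37,182.50
Senior counsel: 104.6 × $385 = $40,271.00
Associate: 34.7 × $300 = $10,410.00
Paralegal: 68.3 × $120 = $8,196.00
Legal assistant: 25.6 × $110 = $2,816.00
Subtotal: $98,875.50
Less 16.5% discount: −$16,314.46
Total: $98,875.50 − $16,314.46 = $82,561.04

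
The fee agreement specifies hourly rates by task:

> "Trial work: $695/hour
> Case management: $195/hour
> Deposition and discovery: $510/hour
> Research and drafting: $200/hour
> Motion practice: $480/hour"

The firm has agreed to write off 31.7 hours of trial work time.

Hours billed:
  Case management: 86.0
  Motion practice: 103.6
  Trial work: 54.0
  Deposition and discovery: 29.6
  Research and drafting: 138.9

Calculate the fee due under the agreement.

Trial work: 54.0 × $695 = $37,530.00
Case management: 86.0 × $195 = $16,770.00
Deposition and discovery: 29.6 × $510 = $15,096.00
Research and drafting: 138.9 × $200 = $27,780.00
Motion practice: 103.6 × $480 = $49,728.00
Subtotal: $146,904.00
Write-off: 31.7 × $695 = $22,031.50
Total: $146,904.00 − $22,031.50 = $124,872.50

$124,872.50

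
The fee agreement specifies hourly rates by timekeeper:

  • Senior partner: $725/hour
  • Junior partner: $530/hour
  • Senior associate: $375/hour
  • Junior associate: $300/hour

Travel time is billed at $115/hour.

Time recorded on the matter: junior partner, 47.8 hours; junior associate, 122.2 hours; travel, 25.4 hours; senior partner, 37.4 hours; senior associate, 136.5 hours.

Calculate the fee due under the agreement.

Senior partner: 37.4 × $725 = $27,115.00
Junior partner: 47.8 × $530 = $25,334.00
Senior associate: 136.5 × $375 = $51,187.50
Junior associate: 122.2 × $300 = $36,660.00
Subtotal: $27,115.00 + $25,334.00 + $51,187.50 + $36,660.00 = $140,296.50
Travel: 25.4 × $115 = $2,921.00
Total: $140,296.50 + $2,921.00 = $143,217.50

$143,217.50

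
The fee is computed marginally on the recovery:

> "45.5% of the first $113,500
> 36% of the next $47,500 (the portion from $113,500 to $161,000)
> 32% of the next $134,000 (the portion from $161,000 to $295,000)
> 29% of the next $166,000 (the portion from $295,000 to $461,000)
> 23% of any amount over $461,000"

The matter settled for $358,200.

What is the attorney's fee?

First $113,500 at 45.5% = $51,642.50
Next $47,500 at 36% = $17,100.00
Next $134,000 at 32% = $42,880.00
Remaining $63,200 at 29% = $18,328.00
Fee: $51,642.50 + $17,100.00 + $42,880.00 + $18,328.00 = $129,950.50

$129,950.50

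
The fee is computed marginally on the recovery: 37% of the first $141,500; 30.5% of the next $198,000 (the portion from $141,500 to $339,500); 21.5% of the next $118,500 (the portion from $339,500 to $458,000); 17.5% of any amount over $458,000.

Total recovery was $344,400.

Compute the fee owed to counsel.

First $141,500 at 37% = $52,355.00
Next $198,000 at 30.5% = $60,390.00
Remaining $4,900 at 21.5% = $1,053.50
Fee: $52,355.00 + $60,390.00 + $1,053.50 = $113,798.50

$113,798.50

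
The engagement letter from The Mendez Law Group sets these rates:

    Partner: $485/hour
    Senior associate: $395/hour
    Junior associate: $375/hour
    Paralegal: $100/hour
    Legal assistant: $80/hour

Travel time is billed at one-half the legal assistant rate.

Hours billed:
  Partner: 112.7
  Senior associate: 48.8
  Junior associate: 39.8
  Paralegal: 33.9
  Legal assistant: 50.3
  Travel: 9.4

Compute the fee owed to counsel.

$96,650.50

Partner: 112.7 × $485 = $54,659.50
Senior associate: 48.8 × $395 = $19,276.00
Junior associate: 39.8 × $375 = $14,925.00
Paralegal: 33.9 × $100 = $3,390.00
Legal assistant: 50.3 × $80 = $4,024.00
Subtotal: $54,659.50 + $19,276.00 + $14,925.00 + $3,390.00 + $4,024.00 = $96,274.50
Travel: 9.4 × ($80 ÷ 2) = 9.4 × $40.00 = $376.00
Total: $96,274.50 + $376.00 = $96,650.50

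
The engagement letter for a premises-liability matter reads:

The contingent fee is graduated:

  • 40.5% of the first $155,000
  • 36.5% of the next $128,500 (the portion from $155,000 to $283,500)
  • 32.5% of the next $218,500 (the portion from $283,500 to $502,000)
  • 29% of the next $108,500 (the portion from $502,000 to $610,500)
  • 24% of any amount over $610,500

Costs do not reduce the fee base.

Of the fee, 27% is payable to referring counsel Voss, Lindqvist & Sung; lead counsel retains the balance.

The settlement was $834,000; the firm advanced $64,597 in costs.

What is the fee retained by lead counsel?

Fee base is the gross recovery, $834,000; costs are reimbursed separately.
First $155,000 at 40.5% = $62,775.00
Next $128,500 at 36.5% = $46,902.50
Next $218,500 at 32.5% = $71,012.50
Next $108,500 at 29% = $31,465.00
Remaining $223,500 at 24% = $53,640.00
Fee: $62,775.00 + $46,902.50 + $71,012.50 + $31,465.00 + $53,640.00 = $265,795.00
Referral share: 27% of $265,795.00 = $71,764.65; lead counsel retains $265,795.00 − $71,764.65 = $194,030.35.

$194,030.35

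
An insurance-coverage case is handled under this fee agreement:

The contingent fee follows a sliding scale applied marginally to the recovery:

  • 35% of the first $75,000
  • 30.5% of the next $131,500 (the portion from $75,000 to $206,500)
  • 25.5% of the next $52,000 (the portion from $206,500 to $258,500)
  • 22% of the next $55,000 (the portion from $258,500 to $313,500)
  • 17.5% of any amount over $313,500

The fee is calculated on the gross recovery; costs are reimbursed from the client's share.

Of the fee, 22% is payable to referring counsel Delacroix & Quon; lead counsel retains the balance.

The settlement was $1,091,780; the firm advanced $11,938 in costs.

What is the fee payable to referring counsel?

Fee base is the gross recovery, $1,091,780; costs are reimbursed separately.
First $75,000 at 35% = $26,250.00
Next $131,500 at 30.5% = $40,107.50
Next $52,000 at 25.5% = $13,260.00
Next $55,000 at 22% = $12,100.00
Remaining $778,280 at 17.5% = $136,199.00
Fee: $26,250.00 + $40,107.50 + $13,260.00 + $12,100.00 + $136,199.00 = $227,916.50
Referral share: 22% of $227,916.50 = $50,141.63; lead counsel retains $227,916.50 − $50,141.63 = $177,774.87.

$50,141.63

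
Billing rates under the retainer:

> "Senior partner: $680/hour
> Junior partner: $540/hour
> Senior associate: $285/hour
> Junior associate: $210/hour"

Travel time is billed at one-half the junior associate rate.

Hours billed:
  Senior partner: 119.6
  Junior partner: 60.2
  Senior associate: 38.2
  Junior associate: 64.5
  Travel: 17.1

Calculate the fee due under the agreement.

$140,063.50

Senior partner: 119.6 × $680 = $81,328.00
Junior partner: 60.2 × $540 = $32,508.00
Senior associate: 38.2 × $285 = $10,887.00
Junior associate: 64.5 × $210 = $13,545.00
Subtotal: $81,328.00 + $32,508.00 + $10,887.00 + $13,545.00 = $138,268.00
Travel: 17.1 × ($210 ÷ 2) = 17.1 × $105.00 = $1,795.50
Total: $138,268.00 + $1,795.50 = $140,063.50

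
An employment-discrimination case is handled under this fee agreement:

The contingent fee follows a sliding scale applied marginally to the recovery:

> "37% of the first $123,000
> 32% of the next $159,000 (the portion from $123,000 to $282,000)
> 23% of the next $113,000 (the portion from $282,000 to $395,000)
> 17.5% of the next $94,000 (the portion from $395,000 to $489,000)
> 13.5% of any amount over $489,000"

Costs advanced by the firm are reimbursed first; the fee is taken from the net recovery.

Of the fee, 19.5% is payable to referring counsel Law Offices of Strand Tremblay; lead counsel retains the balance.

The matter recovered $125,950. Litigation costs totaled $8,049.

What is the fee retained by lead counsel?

Fee base (net of costs): $125,950 − $8,049 = $117,901
First $117,901 at 37% = $43,623.37
Referral share: 19.5% of $43,623.37 = $8,506.56; lead counsel retains $43,623.37 − $8,506.56 = $35,116.81.

$35,116.81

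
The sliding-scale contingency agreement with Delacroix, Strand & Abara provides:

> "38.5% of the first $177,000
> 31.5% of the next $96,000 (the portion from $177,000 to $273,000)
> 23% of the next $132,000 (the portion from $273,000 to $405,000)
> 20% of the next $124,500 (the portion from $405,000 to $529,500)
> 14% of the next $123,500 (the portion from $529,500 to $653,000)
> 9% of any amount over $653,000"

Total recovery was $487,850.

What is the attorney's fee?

First $177,000 at 38.5% = $68,145.00
Next $96,000 at 31.5% = $30,240.00
Next $132,000 at 23% = $30,360.00
Remaining $82,850 at 20% = $16,570.00
Fee: $68,145.00 + $30,240.00 + $30,360.00 + $16,570.00 = $145,315.00

$145,315.00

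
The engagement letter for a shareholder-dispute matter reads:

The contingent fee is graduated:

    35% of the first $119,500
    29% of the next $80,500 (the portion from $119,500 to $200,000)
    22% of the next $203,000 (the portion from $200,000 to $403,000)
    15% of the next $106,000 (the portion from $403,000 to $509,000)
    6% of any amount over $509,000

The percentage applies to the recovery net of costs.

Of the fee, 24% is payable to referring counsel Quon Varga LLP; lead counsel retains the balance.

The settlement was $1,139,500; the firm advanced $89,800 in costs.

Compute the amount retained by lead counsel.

$120,210.72

Fee base (net of costs): $1,139,500 − $89,800 = $1,049,700
First $119,500 at 35% = $41,825.00
Next $80,500 at 29% = $23,345.00
Next $203,000 at 22% = $44,660.00
Next $106,000 at 15% = $15,900.00
Remaining $540,700 at 6% = $32,442.00
Fee: $41,825.00 + $23,345.00 + $44,660.00 + $15,900.00 + $32,442.00 = $158,172.00
Referral share: 24% of $158,172.00 = $37,961.28; lead counsel retains $158,172.00 − $37,961.28 = $120,210.72.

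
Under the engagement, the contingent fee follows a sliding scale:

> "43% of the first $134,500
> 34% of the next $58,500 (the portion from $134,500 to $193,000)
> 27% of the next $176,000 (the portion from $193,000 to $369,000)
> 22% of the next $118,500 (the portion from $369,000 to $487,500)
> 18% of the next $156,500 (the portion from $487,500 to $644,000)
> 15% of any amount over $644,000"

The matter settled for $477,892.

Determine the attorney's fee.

First $134,500 at 43% = $57,835.00
Next $58,500 at 34% = $19,890.00
Next $176,000 at 27% = $47,520.00
Remaining $108,892 at 22% = $23,956.24
Fee: $57,835.00 + $19,890.00 + $47,520.00 + $23,956.24 = $149,201.24

$149,201.24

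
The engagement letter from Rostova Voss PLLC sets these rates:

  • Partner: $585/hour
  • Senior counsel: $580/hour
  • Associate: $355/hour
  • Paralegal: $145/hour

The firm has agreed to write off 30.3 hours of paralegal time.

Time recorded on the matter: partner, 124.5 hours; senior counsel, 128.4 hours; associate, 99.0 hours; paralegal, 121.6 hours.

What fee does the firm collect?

$195,688.00

Partner: 124.5 × $585 = $72,832.50
Senior counsel: 128.4 × $580 = $74,472.00
Associate: 99.0 × $355 = $35,145.00
Paralegal: 121.6 × $145 = $17,632.00
Subtotal: $200,081.50
Write-off: 30.3 × $145 = $4,393.50
Total: $200,081.50 − $4,393.50 = $195,688.00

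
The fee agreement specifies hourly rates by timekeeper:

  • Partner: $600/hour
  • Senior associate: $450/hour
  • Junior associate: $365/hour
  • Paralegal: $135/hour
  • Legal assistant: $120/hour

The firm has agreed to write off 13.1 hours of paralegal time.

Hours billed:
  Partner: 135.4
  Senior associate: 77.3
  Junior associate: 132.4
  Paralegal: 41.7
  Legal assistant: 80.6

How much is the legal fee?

Partner: 135.4 × $600 = $81,240.00
Senior associate: 77.3 × $450 = $34,785.00
Junior associate: 132.4 × $365 = $48,326.00
Paralegal: 41.7 × $135 = $5,629.50
Legal assistant: 80.6 × $120 = $9,672.00
Subtotal: $179,652.50
Write-off: 13.1 × $135 = $1,768.50
Total: $179,652.50 − $1,768.50 = $177,884.00

$177,884.00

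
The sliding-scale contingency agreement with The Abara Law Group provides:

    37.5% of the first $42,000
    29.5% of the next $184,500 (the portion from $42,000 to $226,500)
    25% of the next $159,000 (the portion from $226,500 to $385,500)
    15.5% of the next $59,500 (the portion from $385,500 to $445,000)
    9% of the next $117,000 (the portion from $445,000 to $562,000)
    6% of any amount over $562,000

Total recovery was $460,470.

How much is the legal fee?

$120,542.30

First $42,000 at 37.5% = $15,750.00
Next $184,500 at 29.5% = $54,427.50
Next $159,000 at 25% = $39,750.00
Next $59,500 at 15.5% = $9,222.50
Remaining $15,470 at 9% = $1,392.30
Fee: $15,750.00 + $54,427.50 + $39,750.00 + $9,222.50 + $1,392.30 = $120,542.30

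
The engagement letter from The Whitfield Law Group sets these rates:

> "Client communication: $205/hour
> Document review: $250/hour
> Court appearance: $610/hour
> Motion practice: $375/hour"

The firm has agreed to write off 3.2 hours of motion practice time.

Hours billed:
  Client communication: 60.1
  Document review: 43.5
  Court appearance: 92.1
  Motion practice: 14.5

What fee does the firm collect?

Client communication: 60.1 × $205 = $12,320.50
Document review: 43.5 × $250 = $10,875.00
Court appearance: 92.1 × $610 = $56,181.00
Motion practice: 14.5 × $375 = $5,437.50
Subtotal: $84,814.00
Write-off: 3.2 × $375 = $1,200.00
Total: $84,814.00 − $1,200.00 = $83,614.00

$83,614.00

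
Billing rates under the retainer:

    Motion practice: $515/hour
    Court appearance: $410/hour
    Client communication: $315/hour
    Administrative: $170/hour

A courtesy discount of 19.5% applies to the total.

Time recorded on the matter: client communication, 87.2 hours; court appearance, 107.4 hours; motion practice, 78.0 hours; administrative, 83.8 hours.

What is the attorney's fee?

Motion practice: 78.0 × $515 = $40,170.00
Court appearance: 107.4 × $410 = $44,034.00
Client communication: 87.2 × $315 = $27,468.00
Administrative: 83.8 × $170 = $14,246.00
Subtotal: $125,918.00
Less 19.5% discount: −$24,554.01
Total: $125,918.00 − $24,554.01 = $101,363.99

$101,363.99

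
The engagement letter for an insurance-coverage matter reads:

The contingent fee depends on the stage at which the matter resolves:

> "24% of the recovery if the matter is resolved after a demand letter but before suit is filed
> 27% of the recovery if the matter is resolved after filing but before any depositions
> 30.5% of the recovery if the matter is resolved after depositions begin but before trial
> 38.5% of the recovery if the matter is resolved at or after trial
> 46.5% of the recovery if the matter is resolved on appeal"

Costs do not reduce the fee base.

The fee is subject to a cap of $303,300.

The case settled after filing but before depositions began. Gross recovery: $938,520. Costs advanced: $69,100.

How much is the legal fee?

$253,400.40

Fee base is the gross recovery, $938,520; costs are reimbursed separately.
The matter settled after filing but before depositions began, so the 27% rate applies.
$938,520 × 27% = $253,400.40
$253,400.40 is under the $303,300 cap.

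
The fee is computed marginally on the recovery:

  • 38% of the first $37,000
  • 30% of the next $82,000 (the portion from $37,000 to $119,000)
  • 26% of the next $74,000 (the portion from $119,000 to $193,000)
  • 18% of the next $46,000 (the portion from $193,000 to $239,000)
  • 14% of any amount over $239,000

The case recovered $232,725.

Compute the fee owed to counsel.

$65,050.50

First $37,000 at 38% = $14,060.00
Next $82,000 at 30% = $24,600.00
Next $74,000 at 26% = $19,240.00
Remaining $39,725 at 18% = $7,150.50
Fee: $14,060.00 + $24,600.00 + $19,240.00 + $7,150.50 = $65,050.50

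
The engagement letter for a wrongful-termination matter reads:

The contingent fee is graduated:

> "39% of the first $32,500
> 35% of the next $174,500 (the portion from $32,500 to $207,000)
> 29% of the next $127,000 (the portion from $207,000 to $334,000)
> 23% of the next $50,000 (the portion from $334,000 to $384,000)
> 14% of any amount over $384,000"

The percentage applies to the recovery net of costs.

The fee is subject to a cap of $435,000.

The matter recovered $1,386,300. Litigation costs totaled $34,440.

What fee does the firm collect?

Fee base (net of costs): $1,386,300 − $34,440 = $1,351,860
First $32,500 at 39% = $12,675.00
Next $174,500 at 35% = $61,075.00
Next $127,000 at 29% = $36,830.00
Next $50,000 at 23% = $11,500.00
Remaining $967,860 at 14% = $135,500.40
Fee: $12,675.00 + $61,075.00 + $36,830.00 + $11,500.00 + $135,500.40 = $257,580.40
$257,580.40 is under the $435,000 cap.

$257,580.40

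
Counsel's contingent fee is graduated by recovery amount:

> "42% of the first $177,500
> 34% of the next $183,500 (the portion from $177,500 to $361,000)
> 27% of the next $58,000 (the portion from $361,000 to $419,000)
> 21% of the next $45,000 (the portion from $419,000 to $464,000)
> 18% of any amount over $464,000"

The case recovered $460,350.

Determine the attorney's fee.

First $177,500 at 42% = $74,550.00
Next $183,500 at 34% = $62,390.00
Next $58,000 at 27% = $15,660.00
Remaining $41,350 at 21% = $8,683.50
Fee: $74,550.00 + $62,390.00 + $15,660.00 + $8,683.50 = $161,283.50

$161,283.50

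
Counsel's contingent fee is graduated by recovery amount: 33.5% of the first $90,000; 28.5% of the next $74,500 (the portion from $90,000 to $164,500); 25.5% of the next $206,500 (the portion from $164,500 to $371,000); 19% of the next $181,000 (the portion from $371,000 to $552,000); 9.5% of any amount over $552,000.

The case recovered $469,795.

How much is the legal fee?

First $90,000 at 33.5% = $30,150.00
Next $74,500 at 28.5% = $21,232.50
Next $206,500 at 25.5% = $52,657.50
Remaining $98,795 at 19% = $18,771.05
Fee: $30,150.00 + $21,232.50 + $52,657.50 + $18,771.05 = $122,811.05

$122,811.05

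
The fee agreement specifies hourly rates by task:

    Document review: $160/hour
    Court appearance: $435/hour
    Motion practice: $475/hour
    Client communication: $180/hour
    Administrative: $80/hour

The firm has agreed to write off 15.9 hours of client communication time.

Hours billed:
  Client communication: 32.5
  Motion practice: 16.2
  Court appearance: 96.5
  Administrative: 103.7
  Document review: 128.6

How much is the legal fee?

$81,532.50

Document review: 128.6 × $160 = $20,576.00
Court appearance: 96.5 × $435 = $41,977.50
Motion practice: 16.2 × $475 = $7,695.00
Client communication: 32.5 × $180 = $5,850.00
Administrative: 103.7 × $80 = $8,296.00
Subtotal: $84,394.50
Write-off: 15.9 × $180 = $2,862.00
Total: $84,394.50 − $2,862.00 = $81,532.50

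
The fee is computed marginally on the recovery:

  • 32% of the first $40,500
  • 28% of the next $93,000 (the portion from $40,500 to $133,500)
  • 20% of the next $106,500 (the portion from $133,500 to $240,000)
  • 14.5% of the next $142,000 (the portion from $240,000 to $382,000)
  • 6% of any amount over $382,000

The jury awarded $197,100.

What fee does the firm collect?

$51,720.00

First $40,500 at 32% = $12,960.00
Next $93,000 at 28% = $26,040.00
Remaining $63,600 at 20% = $12,720.00
Fee: $12,960.00 + $26,040.00 + $12,720.00 = $51,720.00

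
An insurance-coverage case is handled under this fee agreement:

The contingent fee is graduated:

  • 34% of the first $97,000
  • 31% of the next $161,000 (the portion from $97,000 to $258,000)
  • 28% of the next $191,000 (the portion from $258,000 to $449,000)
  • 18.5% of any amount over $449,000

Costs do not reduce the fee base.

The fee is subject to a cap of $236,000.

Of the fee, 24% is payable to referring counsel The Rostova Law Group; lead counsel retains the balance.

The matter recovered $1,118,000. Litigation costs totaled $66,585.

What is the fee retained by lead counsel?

Fee base is the gross recovery, $1,118,000; costs are reimbursed separately.
First $97,000 at 34% = $32,980.00
Next $161,000 at 31% = $49,910.00
Next $191,000 at 28% = $53,480.00
Remaining $669,000 at 18.5% = $123,765.00
Fee: $32,980.00 + $49,910.00 + $53,480.00 + $123,765.00 = $260,135.00
$260,135.00 exceeds the $236,000 cap, so the fee is capped at $236,000.00.
Referral share: 24% of $236,000.00 = $56,640.00; lead counsel retains $236,000.00 − $56,640.00 = $179,360.00.

$179,360.00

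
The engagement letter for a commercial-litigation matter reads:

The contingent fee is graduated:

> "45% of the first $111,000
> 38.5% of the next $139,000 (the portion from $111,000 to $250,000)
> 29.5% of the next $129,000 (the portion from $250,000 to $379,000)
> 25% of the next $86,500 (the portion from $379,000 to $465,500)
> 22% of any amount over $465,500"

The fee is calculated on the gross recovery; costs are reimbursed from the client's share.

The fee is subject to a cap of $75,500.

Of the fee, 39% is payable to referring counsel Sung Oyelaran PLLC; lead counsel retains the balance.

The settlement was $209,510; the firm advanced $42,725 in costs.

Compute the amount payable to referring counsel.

$29,445.00

Fee base is the gross recovery, $209,510; costs are reimbursed separately.
First $111,000 at 45% = $49,950.00
Remaining $98,510 at 38.5% = $37,926.35
Fee: $49,950.00 + $37,926.35 = $87,876.35
$87,876.35 exceeds the $75,500 cap, so the fee is capped at $75,500.00.
Referral share: 39% of $75,500.00 = $29,445.00; lead counsel retains $75,500.00 − $29,445.00 = $46,055.00.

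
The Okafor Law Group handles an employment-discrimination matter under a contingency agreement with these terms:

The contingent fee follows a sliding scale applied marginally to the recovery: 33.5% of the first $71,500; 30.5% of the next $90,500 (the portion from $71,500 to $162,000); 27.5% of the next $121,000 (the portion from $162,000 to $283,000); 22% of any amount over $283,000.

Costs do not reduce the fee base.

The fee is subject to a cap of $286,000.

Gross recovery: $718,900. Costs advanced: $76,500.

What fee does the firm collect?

Fee base is the gross recovery, $718,900; costs are reimbursed separately.
First $71,500 at 33.5% = $23,952.50
Next $90,500 at 30.5% = $27,602.50
Next $121,000 at 27.5% = $33,275.00
Remaining $435,900 at 22% = $95,898.00
Fee: $23,952.50 + $27,602.50 + $33,275.00 + $95,898.00 = $180,728.00
$180,728.00 is under the $286,000 cap.

$180,728.00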